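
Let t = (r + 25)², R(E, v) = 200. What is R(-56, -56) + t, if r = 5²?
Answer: 2700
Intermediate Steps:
r = 25
t = 2500 (t = (25 + 25)² = 50² = 2500)
R(-56, -56) + t = 200 + 2500 = 2700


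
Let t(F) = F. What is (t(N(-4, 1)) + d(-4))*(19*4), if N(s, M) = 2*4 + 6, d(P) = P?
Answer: 760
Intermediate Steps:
N(s, M) = 14 (N(s, M) = 8 + 6 = 14)
(t(N(-4, 1)) + d(-4))*(19*4) = (14 - 4)*(19*4) = 10*76 = 760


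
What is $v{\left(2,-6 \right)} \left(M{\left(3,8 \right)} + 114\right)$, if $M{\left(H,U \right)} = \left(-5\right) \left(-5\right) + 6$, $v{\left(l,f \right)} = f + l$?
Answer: $-580$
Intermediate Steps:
$M{\left(H,U \right)} = 31$ ($M{\left(H,U \right)} = 25 + 6 = 31$)
$v{\left(2,-6 \right)} \left(M{\left(3,8 \right)} + 114\right) = \left(-6 + 2\right) \left(31 + 114\right) = \left(-4\right) 145 = -580$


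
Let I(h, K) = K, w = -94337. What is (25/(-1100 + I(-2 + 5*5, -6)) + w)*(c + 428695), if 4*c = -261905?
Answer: -151588251297625/4424 ≈ -3.4265e+10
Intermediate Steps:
c = -261905/4 (c = (¼)*(-261905) = -261905/4 ≈ -65476.)
(25/(-1100 + I(-2 + 5*5, -6)) + w)*(c + 428695) = (25/(-1100 - 6) - 94337)*(-261905/4 + 428695) = (25/(-1106) - 94337)*(1452875/4) = (-1/1106*25 - 94337)*(1452875/4) = (-25/1106 - 94337)*(1452875/4) = -104336747/1106*1452875/4 = -151588251297625/4424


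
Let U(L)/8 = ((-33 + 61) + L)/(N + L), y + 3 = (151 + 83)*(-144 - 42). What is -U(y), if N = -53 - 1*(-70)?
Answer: -173996/21755 ≈ -7.9980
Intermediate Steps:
N = 17 (N = -53 + 70 = 17)
y = -43527 (y = -3 + (151 + 83)*(-144 - 42) = -3 + 234*(-186) = -3 - 43524 = -43527)
U(L) = 8*(28 + L)/(17 + L) (U(L) = 8*(((-33 + 61) + L)/(17 + L)) = 8*((28 + L)/(17 + L)) = 8*(28 + L)/(17 + L))
-U(y) = -8*(28 - 43527)/(17 - 43527) = -8*(-43499)/(-43510) = -8*(-1)*(-43499)/43510 = -1*173996/21755 = -173996/21755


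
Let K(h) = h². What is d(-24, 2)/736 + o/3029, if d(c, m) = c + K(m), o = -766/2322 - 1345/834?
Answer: -2501767943/89942326344 ≈ -0.027815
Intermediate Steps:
o = -626989/322758 (o = -766*1/2322 - 1345*1/834 = -383/1161 - 1345/834 = -626989/322758 ≈ -1.9426)
d(c, m) = c + m²
d(-24, 2)/736 + o/3029 = (-24 + 2²)/736 - 626989/322758/3029 = (-24 + 4)*(1/736) - 626989/322758*1/3029 = -20*1/736 - 626989/977633982 = -5/184 - 626989/977633982 = -2501767943/89942326344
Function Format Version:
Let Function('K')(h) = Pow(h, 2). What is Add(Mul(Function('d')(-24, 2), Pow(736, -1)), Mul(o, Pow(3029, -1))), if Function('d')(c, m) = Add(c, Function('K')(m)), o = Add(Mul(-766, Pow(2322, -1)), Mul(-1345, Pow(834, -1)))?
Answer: Rational(-2501767943, 89942326344) ≈ -0.027815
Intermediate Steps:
o = Rational(-626989, 322758) (o = Add(Mul(-766, Rational(1, 2322)), Mul(-1345, Rational(1, 834))) = Add(Rational(-383, 1161), Rational(-1345, 834)) = Rational(-626989, 322758) ≈ -1.9426)
Function('d')(c, m) = Add(c, Pow(m, 2))
Add(Mul(Function('d')(-24, 2), Pow(736, -1)), Mul(o, Pow(3029, -1))) = Add(Mul(Add(-24, Pow(2, 2)), Pow(736, -1)), Mul(Rational(-626989, 322758), Pow(3029, -1))) = Add(Mul(Add(-24, 4), Rational(1, 736)), Mul(Rational(-626989, 322758), Rational(1, 3029))) = Add(Mul(-20, Rational(1, 736)), Rational(-626989, 977633982)) = Add(Rational(-5, 184), Rational(-626989, 977633982)) = Rational(-2501767943, 89942326344)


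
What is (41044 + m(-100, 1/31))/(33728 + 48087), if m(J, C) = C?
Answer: 254473/507253 ≈ 0.50167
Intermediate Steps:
(41044 + m(-100, 1/31))/(33728 + 48087) = (41044 + 1/31)/(33728 + 48087) = (41044 + 1/31)/81815 = (1272365/31)*(1/81815) = 254473/507253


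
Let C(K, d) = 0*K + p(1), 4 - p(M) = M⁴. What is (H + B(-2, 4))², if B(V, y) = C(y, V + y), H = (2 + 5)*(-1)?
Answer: 16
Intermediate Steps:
H = -7 (H = 7*(-1) = -7)
p(M) = 4 - M⁴
C(K, d) = 3 (C(K, d) = 0*K + (4 - 1*1⁴) = 0 + (4 - 1*1) = 0 + (4 - 1) = 0 + 3 = 3)
B(V, y) = 3
(H + B(-2, 4))² = (-7 + 3)² = (-4)² = 16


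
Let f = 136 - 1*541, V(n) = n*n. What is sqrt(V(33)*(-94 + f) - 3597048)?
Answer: 3*I*sqrt(460051) ≈ 2034.8*I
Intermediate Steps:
V(n) = n**2
f = -405 (f = 136 - 541 = -405)
sqrt(V(33)*(-94 + f) - 3597048) = sqrt(33**2*(-94 - 405) - 3597048) = sqrt(1089*(-499) - 3597048) = sqrt(-543411 - 3597048) = sqrt(-4140459) = 3*I*sqrt(460051)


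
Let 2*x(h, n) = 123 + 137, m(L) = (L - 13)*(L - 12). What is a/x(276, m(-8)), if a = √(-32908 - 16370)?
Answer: I*√49278/130 ≈ 1.7076*I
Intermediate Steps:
m(L) = (-13 + L)*(-12 + L)
a = I*√49278 (a = √(-49278) = I*√49278 ≈ 221.99*I)
x(h, n) = 130 (x(h, n) = (123 + 137)/2 = (½)*260 = 130)
a/x(276, m(-8)) = (I*√49278)/130 = (I*√49278)*(1/130) = I*√49278/130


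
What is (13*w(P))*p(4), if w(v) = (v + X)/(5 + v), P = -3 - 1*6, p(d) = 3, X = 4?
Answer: 195/4 ≈ 48.750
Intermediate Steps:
P = -9 (P = -3 - 6 = -9)
w(v) = (4 + v)/(5 + v) (w(v) = (v + 4)/(5 + v) = (4 + v)/(5 + v))
(13*w(P))*p(4) = (13*((4 - 9)/(5 - 9)))*3 = (13*(-5/(-4)))*3 = (13*(-¼*(-5)))*3 = (13*(5/4))*3 = (65/4)*3 = 195/4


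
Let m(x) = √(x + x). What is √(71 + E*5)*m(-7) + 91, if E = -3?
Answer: 91 + 28*I ≈ 91.0 + 28.0*I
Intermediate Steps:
m(x) = √2*√x (m(x) = √(2*x) = √2*√x)
√(71 + E*5)*m(-7) + 91 = √(71 - 3*5)*(√2*√(-7)) + 91 = √(71 - 15)*(√2*(I*√7)) + 91 = √56*(I*√14) + 91 = (2*√14)*(I*√14) + 91 = 28*I + 91 = 91 + 28*I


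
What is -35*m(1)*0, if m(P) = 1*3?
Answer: 0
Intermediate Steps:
m(P) = 3
-35*m(1)*0 = -35*3*0 = -105*0 = 0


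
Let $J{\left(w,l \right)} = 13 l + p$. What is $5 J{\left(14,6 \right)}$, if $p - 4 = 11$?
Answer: $465$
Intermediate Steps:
$p = 15$ ($p = 4 + 11 = 15$)
$J{\left(w,l \right)} = 15 + 13 l$ ($J{\left(w,l \right)} = 13 l + 15 = 15 + 13 l$)
$5 J{\left(14,6 \right)} = 5 \left(15 + 13 \cdot 6\right) = 5 \left(15 + 78\right) = 5 \cdot 93 = 465$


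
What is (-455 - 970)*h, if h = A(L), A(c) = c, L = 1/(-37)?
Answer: 1425/37 ≈ 38.513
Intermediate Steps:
L = -1/37 ≈ -0.027027
h = -1/37 ≈ -0.027027
(-455 - 970)*h = (-455 - 970)*(-1/37) = -1425*(-1/37) = 1425/37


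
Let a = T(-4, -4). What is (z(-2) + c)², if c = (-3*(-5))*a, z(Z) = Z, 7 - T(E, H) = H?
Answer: 26569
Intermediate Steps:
T(E, H) = 7 - H
a = 11 (a = 7 - 1*(-4) = 7 + 4 = 11)
c = 165 (c = -3*(-5)*11 = 15*11 = 165)
(z(-2) + c)² = (-2 + 165)² = 163² = 26569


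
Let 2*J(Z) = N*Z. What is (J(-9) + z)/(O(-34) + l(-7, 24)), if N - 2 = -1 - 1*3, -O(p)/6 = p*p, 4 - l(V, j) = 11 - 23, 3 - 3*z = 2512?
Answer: 1241/10380 ≈ 0.11956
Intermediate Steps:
z = -2509/3 (z = 1 - ⅓*2512 = 1 - 2512/3 = -2509/3 ≈ -836.33)
l(V, j) = 16 (l(V, j) = 4 - (11 - 23) = 4 - 1*(-12) = 4 + 12 = 16)
O(p) = -6*p² (O(p) = -6*p*p = -6*p²)
N = -2 (N = 2 + (-1 - 1*3) = 2 + (-1 - 3) = 2 - 4 = -2)
J(Z) = -Z (J(Z) = (-2*Z)/2 = -Z)
(J(-9) + z)/(O(-34) + l(-7, 24)) = (-1*(-9) - 2509/3)/(-6*(-34)² + 16) = (9 - 2509/3)/(-6*1156 + 16) = -2482/(3*(-6936 + 16)) = -2482/3/(-6920) = -2482/3*(-1/6920) = 1241/10380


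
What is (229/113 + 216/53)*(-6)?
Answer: -219270/5989 ≈ -36.612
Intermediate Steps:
(229/113 + 216/53)*(-6) = (36545/5989)*(-6) = -219270/5989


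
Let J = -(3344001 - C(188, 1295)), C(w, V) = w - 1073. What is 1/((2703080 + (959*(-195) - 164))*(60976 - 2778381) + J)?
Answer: -1/6836752475841 ≈ -1.4627e-13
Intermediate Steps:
C(w, V) = -1073 + w
J = -3344886 (J = -(3344001 - (-1073 + 188)) = -(3344001 - 1*(-885)) = -(3344001 + 885) = -1*3344886 = -3344886)
1/((2703080 + (959*(-195) - 164))*(60976 - 2778381) + J) = 1/((2703080 + (959*(-195) - 164))*(60976 - 2778381) - 3344886) = 1/((2703080 + (-187005 - 164))*(-2717405) - 3344886) = 1/((2703080 - 187169)*(-2717405) - 3344886) = 1/(2515911*(-2717405) - 3344886) = 1/(-6836749130955 - 3344886) = 1/(-6836752475841) = -1/6836752475841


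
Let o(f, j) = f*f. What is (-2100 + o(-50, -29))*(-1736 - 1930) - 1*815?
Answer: -1467215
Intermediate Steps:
o(f, j) = f²
(-2100 + o(-50, -29))*(-1736 - 1930) - 1*815 = (-2100 + (-50)²)*(-1736 - 1930) - 1*815 = (-2100 + 2500)*(-3666) - 815 = 400*(-3666) - 815 = -1466400 - 815 = -1467215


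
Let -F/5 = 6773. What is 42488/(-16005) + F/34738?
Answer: -183450679/50543790 ≈ -3.6295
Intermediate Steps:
F = -33865 (F = -5*6773 = -33865)
42488/(-16005) + F/34738 = 42488/(-16005) - 33865/34738 = 42488*(-1/16005) - 33865*1/34738 = -42488/16005 - 33865/34738 = -183450679/50543790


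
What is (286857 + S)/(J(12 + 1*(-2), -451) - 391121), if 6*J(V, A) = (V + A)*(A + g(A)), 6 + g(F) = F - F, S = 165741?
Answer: -905196/715063 ≈ -1.2659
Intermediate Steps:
g(F) = -6 (g(F) = -6 + (F - F) = -6 + 0 = -6)
J(V, A) = (-6 + A)*(A + V)/6 (J(V, A) = ((V + A)*(A - 6))/6 = ((A + V)*(-6 + A))/6 = ((-6 + A)*(A + V))/6 = (-6 + A)*(A + V)/6)
(286857 + S)/(J(12 + 1*(-2), -451) - 391121) = (286857 + 165741)/((-1*(-451) - (12 + 1*(-2)) + (1/6)*(-451)**2 + (1/6)*(-451)*(12 + 1*(-2))) - 391121) = 452598/((451 - (12 - 2) + (1/6)*203401 + (1/6)*(-451)*(12 - 2)) - 391121) = 452598/((451 - 1*10 + 203401/6 + (1/6)*(-451)*10) - 391121) = 452598/((451 - 10 + 203401/6 - 2255/3) - 391121) = 452598/(67179/2 - 391121) = 452598/(-715063/2) = 452598*(-2/715063) = -905196/715063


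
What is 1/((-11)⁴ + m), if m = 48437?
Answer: 1/63078 ≈ 1.5853e-5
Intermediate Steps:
1/((-11)⁴ + m) = 1/((-11)⁴ + 48437) = 1/(14641 + 48437) = 1/63078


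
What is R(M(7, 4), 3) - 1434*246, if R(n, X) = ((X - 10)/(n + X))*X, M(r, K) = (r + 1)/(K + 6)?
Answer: -6702621/19 ≈ -3.5277e+5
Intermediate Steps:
M(r, K) = (1 + r)/(6 + K)
R(n, X) = X*(-10 + X)/(X + n) (R(n, X) = ((-10 + X)/(X + n))*X = X*(-10 + X)/(X + n))
R(M(7, 4), 3) - 1434*246 = 3*(-10 + 3)/(3 + (1 + 7)/(6 + 4)) - 1434*246 = 3*(-7)/(3 + 8/10) - 352764 = 3*(-7)/(3 + (1/10)*8) - 352764 = 3*(-7)/(3 + 4/5) - 352764 = 3*(-7)/(19/5) - 352764 = 3*(5/19)*(-7) - 352764 = -105/19 - 352764 = -6702621/19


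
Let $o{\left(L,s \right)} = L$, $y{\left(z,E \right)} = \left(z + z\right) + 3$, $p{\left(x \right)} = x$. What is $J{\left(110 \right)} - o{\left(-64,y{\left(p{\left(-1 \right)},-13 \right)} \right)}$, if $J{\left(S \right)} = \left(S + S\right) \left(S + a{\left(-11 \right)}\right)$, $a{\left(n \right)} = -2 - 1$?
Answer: $23604$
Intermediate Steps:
$y{\left(z,E \right)} = 3 + 2 z$ ($y{\left(z,E \right)} = 2 z + 3 = 3 + 2 z$)
$a{\left(n \right)} = -3$ ($a{\left(n \right)} = -2 - 1 = -3$)
$J{\left(S \right)} = 2 S \left(-3 + S\right)$ ($J{\left(S \right)} = \left(S + S\right) \left(S - 3\right) = 2 S \left(-3 + S\right)$)
$J{\left(110 \right)} - o{\left(-64,y{\left(p{\left(-1 \right)},-13 \right)} \right)} = 2 \cdot 110 \left(-3 + 110\right) - -64 = 2 \cdot 110 \cdot 107 + 64 = 23540 + 64 = 23604$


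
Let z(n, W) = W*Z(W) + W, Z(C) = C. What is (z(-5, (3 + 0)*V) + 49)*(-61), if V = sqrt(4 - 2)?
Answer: -4087 - 183*sqrt(2) ≈ -4345.8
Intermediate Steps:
V = sqrt(2) ≈ 1.4142
z(n, W) = W + W**2 (z(n, W) = W*W + W = W**2 + W = W + W**2)
(z(-5, (3 + 0)*V) + 49)*(-61) = (((3 + 0)*sqrt(2))*(1 + (3 + 0)*sqrt(2)) + 49)*(-61) = ((3*sqrt(2))*(1 + 3*sqrt(2)) + 49)*(-61) = (3*sqrt(2)*(1 + 3*sqrt(2)) + 49)*(-61) = (49 + 3*sqrt(2)*(1 + 3*sqrt(2)))*(-61) = -2989 - 183*sqrt(2)*(1 + 3*sqrt(2))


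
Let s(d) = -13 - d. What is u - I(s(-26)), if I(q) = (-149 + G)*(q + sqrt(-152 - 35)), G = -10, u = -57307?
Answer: -55240 + 159*I*sqrt(187) ≈ -55240.0 + 2174.3*I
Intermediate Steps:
I(q) = -159*q - 159*I*sqrt(187) (I(q) = (-149 - 10)*(q + sqrt(-152 - 35)) = -159*(q + sqrt(-187)) = -159*(q + I*sqrt(187)) = -159*q - 159*I*sqrt(187))
u - I(s(-26)) = -57307 - (-159*(-13 - 1*(-26)) - 159*I*sqrt(187)) = -57307 - (-159*(-13 + 26) - 159*I*sqrt(187)) = -57307 - (-159*13 - 159*I*sqrt(187)) = -57307 - (-2067 - 159*I*sqrt(187)) = -57307 + (2067 + 159*I*sqrt(187)) = -55240 + 159*I*sqrt(187)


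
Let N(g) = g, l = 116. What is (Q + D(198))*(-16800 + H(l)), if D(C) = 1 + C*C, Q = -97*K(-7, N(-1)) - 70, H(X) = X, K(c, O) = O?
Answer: -654546688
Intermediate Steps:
Q = 27 (Q = -97*(-1) - 70 = 97 - 70 = 27)
D(C) = 1 + C**2
(Q + D(198))*(-16800 + H(l)) = (27 + (1 + 198**2))*(-16800 + 116) = (27 + (1 + 39204))*(-16684) = (27 + 39205)*(-16684) = 39232*(-16684) = -654546688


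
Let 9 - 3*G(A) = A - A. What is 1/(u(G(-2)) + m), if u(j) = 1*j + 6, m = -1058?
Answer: -1/1049 ≈ -0.00095329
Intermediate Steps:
G(A) = 3 (G(A) = 3 - (A - A)/3 = 3 - 1/3*0 = 3 + 0 = 3)
u(j) = 6 + j (u(j) = j + 6 = 6 + j)
1/(u(G(-2)) + m) = 1/((6 + 3) - 1058) = 1/(9 - 1058) = 1/(-1049) = -1/1049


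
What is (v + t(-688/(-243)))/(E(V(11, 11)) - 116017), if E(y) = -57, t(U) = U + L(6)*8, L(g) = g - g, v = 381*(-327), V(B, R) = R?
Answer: 30273953/28205982 ≈ 1.0733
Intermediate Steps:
v = -124587
L(g) = 0
t(U) = U (t(U) = U + 0*8 = U + 0 = U)
(v + t(-688/(-243)))/(E(V(11, 11)) - 116017) = (-124587 - 688/(-243))/(-57 - 116017) = (-124587 - 688*(-1/243))/(-116074) = (-124587 + 688/243)*(-1/116074) = -30273953/243*(-1/116074) = 30273953/28205982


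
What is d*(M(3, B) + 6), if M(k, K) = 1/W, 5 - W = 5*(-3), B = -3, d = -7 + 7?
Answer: 0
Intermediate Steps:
d = 0
W = 20 (W = 5 - 5*(-3) = 5 - 1*(-15) = 5 + 15 = 20)
M(k, K) = 1/20
d*(M(3, B) + 6) = 0*(1/20 + 6) = 0*(121/20) = 0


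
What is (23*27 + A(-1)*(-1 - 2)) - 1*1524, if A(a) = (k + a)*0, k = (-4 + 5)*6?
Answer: -903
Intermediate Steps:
k = 6 (k = 1*6 = 6)
A(a) = 0 (A(a) = (6 + a)*0 = 0)
(23*27 + A(-1)*(-1 - 2)) - 1*1524 = (23*27 + 0*(-1 - 2)) - 1*1524 = (621 + 0*(-3)) - 1524 = (621 + 0) - 1524 = 621 - 1524 = -903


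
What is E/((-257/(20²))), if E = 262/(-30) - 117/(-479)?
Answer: 4879520/369309 ≈ 13.213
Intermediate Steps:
E = -60994/7185 (E = 262*(-1/30) - 117*(-1/479) = -131/15 + 117/479 = -60994/7185 ≈ -8.4891)
E/((-257/(20²))) = -60994/(7185*((-257/(20²)))) = -60994/(7185*((-257/400))) = -60994/(7185*((-257*1/400))) = -60994/(7185*(-257/400)) = -60994/7185*(-400/257) = 4879520/369309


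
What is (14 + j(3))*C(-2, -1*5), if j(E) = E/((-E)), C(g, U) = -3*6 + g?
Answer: -260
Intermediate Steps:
C(g, U) = -18 + g
j(E) = -1 (j(E) = E*(-1/E) = -1)
(14 + j(3))*C(-2, -1*5) = (14 - 1)*(-18 - 2) = 13*(-20) = -260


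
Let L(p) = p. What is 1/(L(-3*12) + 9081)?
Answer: 1/9045 ≈ 0.00011056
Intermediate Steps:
1/(L(-3*12) + 9081) = 1/(-3*12 + 9081) = 1/(-36 + 9081) = 1/9045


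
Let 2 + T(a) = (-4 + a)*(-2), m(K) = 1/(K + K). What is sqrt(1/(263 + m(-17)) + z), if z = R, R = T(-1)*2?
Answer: sqrt(1279367690)/8941 ≈ 4.0005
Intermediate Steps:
m(K) = 1/(2*K)
T(a) = 6 - 2*a (T(a) = -2 + (-4 + a)*(-2) = -2 + (8 - 2*a) = 6 - 2*a)
R = 16 (R = (6 - 2*(-1))*2 = (6 + 2)*2 = 8*2 = 16)
z = 16
sqrt(1/(263 + m(-17)) + z) = sqrt(1/(263 + (1/2)/(-17)) + 16) = sqrt(1/(263 + (1/2)*(-1/17)) + 16) = sqrt(1/(263 - 1/34) + 16) = sqrt(1/(8941/34) + 16) = sqrt(34/8941 + 16) = sqrt(143090/8941) = sqrt(1279367690)/8941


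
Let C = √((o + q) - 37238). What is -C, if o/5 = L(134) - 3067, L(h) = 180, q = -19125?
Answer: -I*√70798 ≈ -266.08*I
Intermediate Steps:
o = -14435 (o = 5*(180 - 3067) = 5*(-2887) = -14435)
C = I*√70798 (C = √((-14435 - 19125) - 37238) = √(-33560 - 37238) = √(-70798) = I*√70798 ≈ 266.08*I)
-C = -I*√70798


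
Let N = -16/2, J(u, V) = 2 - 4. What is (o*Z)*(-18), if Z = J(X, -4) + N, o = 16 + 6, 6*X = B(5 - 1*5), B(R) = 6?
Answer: 3960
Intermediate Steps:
X = 1 (X = (⅙)*6 = 1)
J(u, V) = -2
N = -8 (N = -16*½ = -8)
o = 22
Z = -10 (Z = -2 - 8 = -10)
(o*Z)*(-18) = (22*(-10))*(-18) = -220*(-18) = 3960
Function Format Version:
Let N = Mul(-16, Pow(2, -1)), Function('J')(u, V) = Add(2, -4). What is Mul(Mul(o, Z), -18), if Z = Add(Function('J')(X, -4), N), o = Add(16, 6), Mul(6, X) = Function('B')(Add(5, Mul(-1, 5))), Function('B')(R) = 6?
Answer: 3960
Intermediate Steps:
X = 1 (X = Mul(Rational(1, 6), 6) = 1)
Function('J')(u, V) = -2
N = -8 (N = Mul(-16, Rational(1, 2)) = -8)
o = 22
Z = -10 (Z = Add(-2, -8) = -10)
Mul(Mul(o, Z), -18) = Mul(Mul(22, -10), -18) = Mul(-220, -18) = 3960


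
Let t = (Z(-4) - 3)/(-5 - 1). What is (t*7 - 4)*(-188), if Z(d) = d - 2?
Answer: -1222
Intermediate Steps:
Z(d) = -2 + d
t = 3/2 (t = ((-2 - 4) - 3)/(-5 - 1) = (-6 - 3)/(-6) = -9*(-⅙) = 3/2 ≈ 1.5000)
(t*7 - 4)*(-188) = ((3/2)*7 - 4)*(-188) = (21/2 - 4)*(-188) = (13/2)*(-188) = -1222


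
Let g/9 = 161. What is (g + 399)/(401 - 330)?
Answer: 1848/71 ≈ 26.028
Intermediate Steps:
g = 1449 (g = 9*161 = 1449)
(g + 399)/(401 - 330) = (1449 + 399)/(401 - 330) = 1848/71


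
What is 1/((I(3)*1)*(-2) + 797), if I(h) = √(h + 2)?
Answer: 797/635189 + 2*√5/635189 ≈ 0.0012618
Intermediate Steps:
I(h) = √(2 + h)
1/((I(3)*1)*(-2) + 797) = 1/((√(2 + 3)*1)*(-2) + 797) = 1/((√5*1)*(-2) + 797) = 1/(√5*(-2) + 797) = 1/(-2*√5 + 797) = 1/(797 - 2*√5)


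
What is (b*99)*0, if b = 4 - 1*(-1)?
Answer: 0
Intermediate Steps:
b = 5 (b = 4 + 1 = 5)
(b*99)*0 = (5*99)*0 = 495*0 = 0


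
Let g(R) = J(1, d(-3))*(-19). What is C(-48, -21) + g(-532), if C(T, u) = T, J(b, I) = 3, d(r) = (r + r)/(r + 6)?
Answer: -105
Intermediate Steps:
d(r) = 2*r/(6 + r) (d(r) = (2*r)/(6 + r) = 2*r/(6 + r))
g(R) = -57 (g(R) = 3*(-19) = -57)
C(-48, -21) + g(-532) = -48 - 57 = -105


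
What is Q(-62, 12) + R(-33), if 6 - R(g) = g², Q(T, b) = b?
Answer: -1071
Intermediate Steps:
R(g) = 6 - g²
Q(-62, 12) + R(-33) = 12 + (6 - 1*(-33)²) = 12 + (6 - 1*1089) = 12 + (6 - 1089) = 12 - 1083 = -1071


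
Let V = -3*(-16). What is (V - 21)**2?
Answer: 729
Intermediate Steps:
V = 48
(V - 21)**2 = (48 - 21)**2 = 27**2 = 729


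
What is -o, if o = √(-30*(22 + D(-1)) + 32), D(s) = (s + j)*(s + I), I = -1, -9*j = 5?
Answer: -2*I*√1623/3 ≈ -26.858*I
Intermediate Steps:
j = -5/9 (j = -⅑*5 = -5/9 ≈ -0.55556)
D(s) = (-1 + s)*(-5/9 + s) (D(s) = (s - 5/9)*(s - 1) = (-5/9 + s)*(-1 + s) = (-1 + s)*(-5/9 + s))
o = 2*I*√1623/3 (o = √(-30*(22 + (5/9 + (-1)² - 14/9*(-1))) + 32) = √(-30*(22 + (5/9 + 1 + 14/9)) + 32) = √(-30*(22 + 28/9) + 32) = √(-30*226/9 + 32) = √(-2260/3 + 32) = √(-2164/3) = 2*I*√1623/3 ≈ 26.858*I)
-o = -2*I*√1623/3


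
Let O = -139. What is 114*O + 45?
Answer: -15801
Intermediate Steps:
114*O + 45 = 114*(-139) + 45 = -15846 + 45 = -15801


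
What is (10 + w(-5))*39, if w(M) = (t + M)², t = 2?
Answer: 741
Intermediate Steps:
w(M) = (2 + M)²
(10 + w(-5))*39 = (10 + (2 - 5)²)*39 = (10 + (-3)²)*39 = (10 + 9)*39 = 19*39 = 741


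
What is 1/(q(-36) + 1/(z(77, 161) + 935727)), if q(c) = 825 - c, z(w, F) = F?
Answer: 935888/805799569 ≈ 0.0011614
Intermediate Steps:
1/(q(-36) + 1/(z(77, 161) + 935727)) = 1/((825 - 1*(-36)) + 1/(161 + 935727)) = 1/((825 + 36) + 1/935888) = 1/(861 + 1/935888) = 1/(805799569/935888) = 935888/805799569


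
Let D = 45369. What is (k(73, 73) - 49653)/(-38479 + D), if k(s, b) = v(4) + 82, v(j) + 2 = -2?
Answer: -9915/1378 ≈ -7.1952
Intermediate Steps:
v(j) = -4 (v(j) = -2 - 2 = -4)
k(s, b) = 78 (k(s, b) = -4 + 82 = 78)
(k(73, 73) - 49653)/(-38479 + D) = (78 - 49653)/(-38479 + 45369) = -49575/6890 = -49575*1/6890 = -9915/1378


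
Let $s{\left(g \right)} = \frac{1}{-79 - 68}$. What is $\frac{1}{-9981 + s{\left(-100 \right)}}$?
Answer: $- \frac{147}{1467208} \approx -0.00010019$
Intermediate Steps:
$s{\left(g \right)} = - \frac{1}{147}$ ($s{\left(g \right)} = \frac{1}{-147} = - \frac{1}{147}$)
$\frac{1}{-9981 + s{\left(-100 \right)}} = \frac{1}{-9981 - \frac{1}{147}} = \frac{1}{- \frac{1467208}{147}} = - \frac{147}{1467208}$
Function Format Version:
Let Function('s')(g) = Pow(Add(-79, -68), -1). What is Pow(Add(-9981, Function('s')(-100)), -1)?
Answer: Rational(-147, 1467208) ≈ -0.00010019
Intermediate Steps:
Function('s')(g) = Rational(-1, 147) (Function('s')(g) = Pow(-147, -1) = Rational(-1, 147))
Pow(Add(-9981, Function('s')(-100)), -1) = Pow(Add(-9981, Rational(-1, 147)), -1) = Pow(Rational(-1467208, 147), -1) = Rational(-147, 1467208)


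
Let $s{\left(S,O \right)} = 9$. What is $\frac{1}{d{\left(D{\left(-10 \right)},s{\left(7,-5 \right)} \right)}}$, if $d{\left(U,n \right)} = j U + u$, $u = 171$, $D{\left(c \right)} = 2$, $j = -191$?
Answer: $- \frac{1}{211} \approx -0.0047393$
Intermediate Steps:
$d{\left(U,n \right)} = 171 - 191 U$ ($d{\left(U,n \right)} = - 191 U + 171 = 171 - 191 U$)
$\frac{1}{d{\left(D{\left(-10 \right)},s{\left(7,-5 \right)} \right)}} = \frac{1}{171 - 382} = \frac{1}{-211} = - \frac{1}{211}$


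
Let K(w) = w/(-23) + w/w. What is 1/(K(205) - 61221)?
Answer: -23/1408265 ≈ -1.6332e-5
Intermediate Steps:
K(w) = 1 - w/23 (K(w) = w*(-1/23) + 1 = -w/23 + 1 = 1 - w/23)
1/(K(205) - 61221) = 1/((1 - 1/23*205) - 61221) = 1/((1 - 205/23) - 61221) = 1/(-182/23 - 61221) = 1/(-1408265/23) = -23/1408265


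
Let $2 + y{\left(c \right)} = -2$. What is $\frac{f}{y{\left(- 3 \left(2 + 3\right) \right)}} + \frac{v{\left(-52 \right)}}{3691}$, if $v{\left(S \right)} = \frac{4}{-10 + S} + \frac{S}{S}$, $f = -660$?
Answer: $\frac{18879494}{114421} \approx 165.0$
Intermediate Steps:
$y{\left(c \right)} = -4$ ($y{\left(c \right)} = -2 - 2 = -4$)
$v{\left(S \right)} = 1 + \frac{4}{-10 + S}$ ($v{\left(S \right)} = \frac{4}{-10 + S} + 1 = 1 + \frac{4}{-10 + S}$)
$\frac{f}{y{\left(- 3 \left(2 + 3\right) \right)}} + \frac{v{\left(-52 \right)}}{3691} = - \frac{660}{-4} + \frac{\frac{1}{-10 - 52} \left(-6 - 52\right)}{3691} = \left(-660\right) \left(- \frac{1}{4}\right) + \frac{1}{-62} \left(-58\right) \frac{1}{3691} = 165 + \left(- \frac{1}{62}\right) \left(-58\right) \frac{1}{3691} = 165 + \frac{29}{31} \cdot \frac{1}{3691} = 165 + \frac{29}{114421} = \frac{18879494}{114421}$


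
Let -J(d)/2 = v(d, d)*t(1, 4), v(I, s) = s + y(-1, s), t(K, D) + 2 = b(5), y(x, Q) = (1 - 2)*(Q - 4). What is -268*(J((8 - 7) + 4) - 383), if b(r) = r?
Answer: 109076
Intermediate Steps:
y(x, Q) = 4 - Q (y(x, Q) = -(-4 + Q) = 4 - Q)
t(K, D) = 3 (t(K, D) = -2 + 5 = 3)
v(I, s) = 4 (v(I, s) = s + (4 - s) = 4)
J(d) = -24 (J(d) = -8*3 = -2*12 = -24)
-268*(J((8 - 7) + 4) - 383) = -268*(-24 - 383) = -268*(-407) = 109076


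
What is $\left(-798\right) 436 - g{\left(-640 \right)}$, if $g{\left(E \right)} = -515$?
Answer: $-347413$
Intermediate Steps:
$\left(-798\right) 436 - g{\left(-640 \right)} = \left(-798\right) 436 - -515 = -347928 + 515 = -347413$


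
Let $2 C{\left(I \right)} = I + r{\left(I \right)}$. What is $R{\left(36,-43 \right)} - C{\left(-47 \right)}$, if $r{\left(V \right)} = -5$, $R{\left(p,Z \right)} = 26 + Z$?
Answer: $9$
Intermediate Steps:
$C{\left(I \right)} = - \frac{5}{2} + \frac{I}{2}$ ($C{\left(I \right)} = \frac{I - 5}{2} = \frac{-5 + I}{2} = - \frac{5}{2} + \frac{I}{2}$)
$R{\left(36,-43 \right)} - C{\left(-47 \right)} = \left(26 - 43\right) - \left(- \frac{5}{2} + \frac{1}{2} \left(-47\right)\right) = -17 - \left(- \frac{5}{2} - \frac{47}{2}\right) = -17 - -26 = -17 + 26 = 9$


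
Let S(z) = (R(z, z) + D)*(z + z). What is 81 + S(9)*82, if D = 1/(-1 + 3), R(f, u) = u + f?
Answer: 27387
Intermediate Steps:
R(f, u) = f + u
D = 1/2 ≈ 0.50000
S(z) = 2*z*(1/2 + 2*z) (S(z) = ((z + z) + 1/2)*(z + z) = (2*z + 1/2)*(2*z) = (1/2 + 2*z)*(2*z) = 2*z*(1/2 + 2*z))
81 + S(9)*82 = 81 + (9*(1 + 4*9))*82 = 81 + (9*(1 + 36))*82 = 81 + (9*37)*82 = 81 + 333*82 = 81 + 27306 = 27387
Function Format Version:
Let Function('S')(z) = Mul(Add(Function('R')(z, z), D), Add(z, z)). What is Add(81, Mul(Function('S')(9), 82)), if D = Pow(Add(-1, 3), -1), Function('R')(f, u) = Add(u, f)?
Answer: 27387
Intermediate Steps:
Function('R')(f, u) = Add(f, u)
D = Rational(1, 2) (D = Pow(2, -1) = Rational(1, 2) ≈ 0.50000)
Function('S')(z) = Mul(2, z, Add(Rational(1, 2), Mul(2, z))) (Function('S')(z) = Mul(Add(Add(z, z), Rational(1, 2)), Add(z, z)) = Mul(Add(Mul(2, z), Rational(1, 2)), Mul(2, z)) = Mul(Add(Rational(1, 2), Mul(2, z)), Mul(2, z)) = Mul(2, z, Add(Rational(1, 2), Mul(2, z))))
Add(81, Mul(Function('S')(9), 82)) = Add(81, Mul(Mul(9, Add(1, Mul(4, 9))), 82)) = Add(81, Mul(Mul(9, Add(1, 36)), 82)) = Add(81, Mul(Mul(9, 37), 82)) = Add(81, Mul(333, 82)) = Add(81, 27306) = 27387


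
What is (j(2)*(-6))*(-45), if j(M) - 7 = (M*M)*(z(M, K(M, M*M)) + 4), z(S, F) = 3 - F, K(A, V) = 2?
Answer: 7290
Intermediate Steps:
j(M) = 7 + 5*M**2 (j(M) = 7 + (M*M)*((3 - 1*2) + 4) = 7 + M**2*((3 - 2) + 4) = 7 + M**2*(1 + 4) = 7 + M**2*5 = 7 + 5*M**2)
(j(2)*(-6))*(-45) = ((7 + 5*2**2)*(-6))*(-45) = ((7 + 5*4)*(-6))*(-45) = ((7 + 20)*(-6))*(-45) = (27*(-6))*(-45) = -162*(-45) = 7290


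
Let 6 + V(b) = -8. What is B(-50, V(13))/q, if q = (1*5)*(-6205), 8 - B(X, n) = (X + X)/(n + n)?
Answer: -31/217175 ≈ -0.00014274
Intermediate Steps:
V(b) = -14 (V(b) = -6 - 8 = -14)
B(X, n) = 8 - X/n (B(X, n) = 8 - (X + X)/(n + n) = 8 - 2*X/(2*n) = 8 - 2*X*1/(2*n) = 8 - X/n)
q = -31025 (q = 5*(-6205) = -31025)
B(-50, V(13))/q = (8 - 1*(-50)/(-14))/(-31025) = (8 - 1*(-50)*(-1/14))*(-1/31025) = (8 - 25/7)*(-1/31025) = (31/7)*(-1/31025) = -31/217175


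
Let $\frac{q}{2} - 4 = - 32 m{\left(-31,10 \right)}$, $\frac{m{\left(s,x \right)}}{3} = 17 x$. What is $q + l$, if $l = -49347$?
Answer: $-81979$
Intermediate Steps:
$m{\left(s,x \right)} = 51 x$ ($m{\left(s,x \right)} = 3 \cdot 17 x = 51 x$)
$q = -32632$ ($q = 8 + 2 \left(- 32 \cdot 51 \cdot 10\right) = 8 + 2 \left(\left(-32\right) 510\right) = 8 + 2 \left(-16320\right) = 8 - 32640 = -32632$)
$q + l = -32632 - 49347 = -81979$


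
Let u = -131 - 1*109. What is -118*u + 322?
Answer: 28642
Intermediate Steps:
u = -240 (u = -131 - 109 = -240)
-118*u + 322 = -118*(-240) + 322 = 28320 + 322 = 28642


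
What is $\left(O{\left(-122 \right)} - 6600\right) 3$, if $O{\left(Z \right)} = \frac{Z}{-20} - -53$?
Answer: $- \frac{196227}{10} \approx -19623.0$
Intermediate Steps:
$O{\left(Z \right)} = 53 - \frac{Z}{20}$ ($O{\left(Z \right)} = Z \left(- \frac{1}{20}\right) + 53 = - \frac{Z}{20} + 53 = 53 - \frac{Z}{20}$)
$\left(O{\left(-122 \right)} - 6600\right) 3 = \left(\left(53 - - \frac{61}{10}\right) - 6600\right) 3 = \left(\left(53 + \frac{61}{10}\right) - 6600\right) 3 = \left(\frac{591}{10} - 6600\right) 3 = \left(- \frac{65409}{10}\right) 3 = - \frac{196227}{10}$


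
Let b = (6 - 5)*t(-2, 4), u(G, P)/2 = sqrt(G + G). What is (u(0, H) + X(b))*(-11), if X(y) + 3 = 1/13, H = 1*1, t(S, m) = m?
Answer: 418/13 ≈ 32.154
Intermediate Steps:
H = 1
u(G, P) = 2*sqrt(2)*sqrt(G) (u(G, P) = 2*sqrt(G + G) = 2*sqrt(2*G) = 2*(sqrt(2)*sqrt(G)) = 2*sqrt(2)*sqrt(G))
b = 4 (b = (6 - 5)*4 = 1*4 = 4)
X(y) = -38/13 (X(y) = -3 + 1/13 = -38/13)
(u(0, H) + X(b))*(-11) = (2*sqrt(2)*sqrt(0) - 38/13)*(-11) = (2*sqrt(2)*0 - 38/13)*(-11) = (0 - 38/13)*(-11) = -38/13*(-11) = 418/13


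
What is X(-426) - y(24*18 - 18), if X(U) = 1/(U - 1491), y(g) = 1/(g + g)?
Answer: -305/176364 ≈ -0.0017294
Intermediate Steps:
y(g) = 1/(2*g)
X(U) = 1/(-1491 + U)
X(-426) - y(24*18 - 18) = 1/(-1491 - 426) - 1/(2*(24*18 - 18)) = 1/(-1917) - 1/(2*(432 - 18)) = -1/1917 - 1/(2*414) = -1/1917 - 1*1/828 = -1/1917 - 1/828 = -305/176364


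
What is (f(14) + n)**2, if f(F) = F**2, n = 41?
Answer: 56169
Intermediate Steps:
(f(14) + n)**2 = (14**2 + 41)**2 = (196 + 41)**2 = 237**2 = 56169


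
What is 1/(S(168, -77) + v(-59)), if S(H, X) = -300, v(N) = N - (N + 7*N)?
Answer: 1/113 ≈ 0.0088496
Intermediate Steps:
v(N) = -7*N (v(N) = N - 8*N = -7*N)
1/(S(168, -77) + v(-59)) = 1/(-300 - 7*(-59)) = 1/(-300 + 413) = 1/113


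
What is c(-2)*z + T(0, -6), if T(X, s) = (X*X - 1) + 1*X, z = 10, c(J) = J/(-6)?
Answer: 7/3 ≈ 2.3333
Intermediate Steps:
c(J) = -J/6 (c(J) = J*(-1/6) = -J/6)
T(X, s) = -1 + X + X**2 (T(X, s) = (X**2 - 1) + X = (-1 + X**2) + X = -1 + X + X**2)
c(-2)*z + T(0, -6) = -1/6*(-2)*10 + (-1 + 0 + 0**2) = (1/3)*10 + (-1 + 0 + 0) = 10/3 - 1 = 7/3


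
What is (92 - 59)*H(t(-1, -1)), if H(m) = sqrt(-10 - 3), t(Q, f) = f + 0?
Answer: 33*I*sqrt(13) ≈ 118.98*I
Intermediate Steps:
t(Q, f) = f
H(m) = I*sqrt(13) (H(m) = sqrt(-13) = I*sqrt(13))
(92 - 59)*H(t(-1, -1)) = (92 - 59)*(I*sqrt(13)) = 33*(I*sqrt(13)) = 33*I*sqrt(13)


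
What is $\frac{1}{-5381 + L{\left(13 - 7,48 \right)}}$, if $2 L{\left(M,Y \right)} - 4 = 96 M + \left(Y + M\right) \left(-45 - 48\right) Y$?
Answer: $- \frac{1}{125619} \approx -7.9606 \cdot 10^{-6}$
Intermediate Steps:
$L{\left(M,Y \right)} = 2 + 48 M + \frac{Y \left(- 93 M - 93 Y\right)}{2}$ ($L{\left(M,Y \right)} = 2 + \frac{96 M + \left(Y + M\right) \left(-45 - 48\right) Y}{2} = 2 + \frac{96 M + \left(M + Y\right) \left(-93\right) Y}{2} = 2 + \frac{96 M + \left(- 93 M - 93 Y\right) Y}{2} = 2 + \frac{96 M + Y \left(- 93 M - 93 Y\right)}{2} = 2 + \left(48 M + \frac{Y \left(- 93 M - 93 Y\right)}{2}\right) = 2 + 48 M + \frac{Y \left(- 93 M - 93 Y\right)}{2}$)
$\frac{1}{-5381 + L{\left(13 - 7,48 \right)}} = \frac{1}{-5381 - \left(-2 + 107136 - 48 \left(13 - 7\right) + \frac{93}{2} \left(13 - 7\right) 48\right)} = \frac{1}{-5381 + \left(2 + 48 \left(13 - 7\right) - 107136 - \frac{93}{2} \left(13 - 7\right) 48\right)} = \frac{1}{-5381 + \left(2 + 48 \cdot 6 - 107136 - 279 \cdot 48\right)} = \frac{1}{-5381 + \left(2 + 288 - 107136 - 13392\right)} = \frac{1}{-5381 - 120238} = \frac{1}{-125619} = - \frac{1}{125619}$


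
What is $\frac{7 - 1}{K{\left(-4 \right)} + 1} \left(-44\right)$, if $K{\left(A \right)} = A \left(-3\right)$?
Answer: $- \frac{264}{13} \approx -20.308$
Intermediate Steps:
$K{\left(A \right)} = - 3 A$
$\frac{7 - 1}{K{\left(-4 \right)} + 1} \left(-44\right) = \frac{7 - 1}{\left(-3\right) \left(-4\right) + 1} \left(-44\right) = \frac{6}{12 + 1} \left(-44\right) = \frac{6}{13} \left(-44\right) = - \frac{264}{13}$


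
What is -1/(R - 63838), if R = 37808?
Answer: 1/26030 ≈ 3.8417e-5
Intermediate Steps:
-1/(R - 63838) = -1/(37808 - 63838) = -1/(-26030) = -1*(-1/26030) = 1/26030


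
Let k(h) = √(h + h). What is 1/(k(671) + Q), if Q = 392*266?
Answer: 52136/5436324321 - √1342/10872648642 ≈ 9.5869e-6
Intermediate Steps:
k(h) = √2*√h (k(h) = √(2*h) = √2*√h)
Q = 104272
1/(k(671) + Q) = 1/(√2*√671 + 104272) = 1/(√1342 + 104272) = 1/(104272 + √1342)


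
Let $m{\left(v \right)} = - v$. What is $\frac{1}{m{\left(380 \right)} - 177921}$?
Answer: $- \frac{1}{178301} \approx -5.6085 \cdot 10^{-6}$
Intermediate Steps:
$\frac{1}{m{\left(380 \right)} - 177921} = \frac{1}{\left(-1\right) 380 - 177921} = \frac{1}{-380 - 177921} = \frac{1}{-178301} = - \frac{1}{178301}$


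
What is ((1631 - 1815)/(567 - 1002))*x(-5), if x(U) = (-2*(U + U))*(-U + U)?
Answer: 0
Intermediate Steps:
x(U) = 0 (x(U) = -4*U*0 = 0)
((1631 - 1815)/(567 - 1002))*x(-5) = ((1631 - 1815)/(567 - 1002))*0 = -184/(-435)*0 = -184*(-1/435)*0 = (184/435)*0 = 0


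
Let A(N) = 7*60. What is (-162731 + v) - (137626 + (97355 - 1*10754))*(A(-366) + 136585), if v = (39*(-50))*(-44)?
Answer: -30720297066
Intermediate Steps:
A(N) = 420
v = 85800 (v = -1950*(-44) = 85800)
(-162731 + v) - (137626 + (97355 - 1*10754))*(A(-366) + 136585) = (-162731 + 85800) - (137626 + (97355 - 1*10754))*(420 + 136585) = -76931 - (137626 + (97355 - 10754))*137005 = -76931 - (137626 + 86601)*137005 = -76931 - 224227*137005 = -76931 - 1*30720220135 = -76931 - 30720220135 = -30720297066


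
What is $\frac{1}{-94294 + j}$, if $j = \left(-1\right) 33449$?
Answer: $- \frac{1}{127743} \approx -7.8282 \cdot 10^{-6}$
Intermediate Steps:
$j = -33449$
$\frac{1}{-94294 + j} = \frac{1}{-94294 - 33449} = \frac{1}{-127743} = - \frac{1}{127743}$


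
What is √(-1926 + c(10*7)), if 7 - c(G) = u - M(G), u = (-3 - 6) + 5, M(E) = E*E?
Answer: √2985 ≈ 54.635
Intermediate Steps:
M(E) = E²
u = -4 (u = -9 + 5 = -4)
c(G) = 11 + G² (c(G) = 7 - (-4 - G²) = 7 + (4 + G²) = 11 + G²)
√(-1926 + c(10*7)) = √(-1926 + (11 + (10*7)²)) = √(-1926 + (11 + 70²)) = √(-1926 + (11 + 4900)) = √(-1926 + 4911) = √2985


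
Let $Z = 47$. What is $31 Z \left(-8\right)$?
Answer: $-11656$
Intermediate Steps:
$31 Z \left(-8\right) = 31 \cdot 47 \left(-8\right) = 1457 \left(-8\right) = -11656$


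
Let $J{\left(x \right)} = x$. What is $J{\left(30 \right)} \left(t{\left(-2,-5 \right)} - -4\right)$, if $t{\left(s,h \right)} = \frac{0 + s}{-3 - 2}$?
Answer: $132$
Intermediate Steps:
$t{\left(s,h \right)} = - \frac{s}{5}$ ($t{\left(s,h \right)} = \frac{s}{-5} = s \left(- \frac{1}{5}\right) = - \frac{s}{5}$)
$J{\left(30 \right)} \left(t{\left(-2,-5 \right)} - -4\right) = 30 \left(\left(- \frac{1}{5}\right) \left(-2\right) - -4\right) = 30 \left(\frac{2}{5} + 4\right) = 30 \cdot \frac{22}{5} = 132$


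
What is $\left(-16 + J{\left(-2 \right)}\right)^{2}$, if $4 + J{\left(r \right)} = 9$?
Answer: $121$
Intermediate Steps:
$J{\left(r \right)} = 5$ ($J{\left(r \right)} = -4 + 9 = 5$)
$\left(-16 + J{\left(-2 \right)}\right)^{2} = \left(-16 + 5\right)^{2} = \left(-11\right)^{2} = 121$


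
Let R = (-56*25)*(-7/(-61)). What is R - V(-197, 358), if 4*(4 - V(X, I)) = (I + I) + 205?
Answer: 16005/244 ≈ 65.594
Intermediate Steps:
V(X, I) = -189/4 - I/2 (V(X, I) = 4 - ((I + I) + 205)/4 = 4 - (2*I + 205)/4 = 4 - (205 + 2*I)/4 = 4 + (-205/4 - I/2) = -189/4 - I/2)
R = -9800/61 (R = -(-9800)*(-1)/61 = -1400*7/61 = -9800/61 ≈ -160.66)
R - V(-197, 358) = -9800/61 - (-189/4 - 1/2*358) = -9800/61 - (-189/4 - 179) = -9800/61 - 1*(-905/4) = -9800/61 + 905/4 = 16005/244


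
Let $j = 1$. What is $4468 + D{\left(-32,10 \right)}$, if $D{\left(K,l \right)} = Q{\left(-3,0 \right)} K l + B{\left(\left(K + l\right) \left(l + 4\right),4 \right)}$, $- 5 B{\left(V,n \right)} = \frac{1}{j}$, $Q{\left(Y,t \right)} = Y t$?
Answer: $\frac{22339}{5} \approx 4467.8$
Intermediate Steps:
$B{\left(V,n \right)} = - \frac{1}{5}$ ($B{\left(V,n \right)} = - \frac{1}{5 \cdot 1} = \left(- \frac{1}{5}\right) 1 = - \frac{1}{5}$)
$D{\left(K,l \right)} = - \frac{1}{5}$ ($D{\left(K,l \right)} = \left(-3\right) 0 K l - \frac{1}{5} = 0 K l - \frac{1}{5} = 0 l - \frac{1}{5} = 0 - \frac{1}{5} = - \frac{1}{5}$)
$4468 + D{\left(-32,10 \right)} = 4468 - \frac{1}{5} = \frac{22339}{5}$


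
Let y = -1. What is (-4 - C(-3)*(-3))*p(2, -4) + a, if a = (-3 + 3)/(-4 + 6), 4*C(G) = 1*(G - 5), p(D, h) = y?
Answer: 10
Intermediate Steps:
p(D, h) = -1
C(G) = -5/4 + G/4 (C(G) = (1*(G - 5))/4 = (1*(-5 + G))/4 = (-5 + G)/4 = -5/4 + G/4)
a = 0 (a = 0/2 = 0*(1/2) = 0)
(-4 - C(-3)*(-3))*p(2, -4) + a = (-4 - (-5/4 + (1/4)*(-3))*(-3))*(-1) + 0 = (-4 - (-5/4 - 3/4)*(-3))*(-1) + 0 = (-4 - (-2*(-3)))*(-1) + 0 = (-4 - 6)*(-1) + 0 = -10*(-1) + 0 = 10 + 0 = 10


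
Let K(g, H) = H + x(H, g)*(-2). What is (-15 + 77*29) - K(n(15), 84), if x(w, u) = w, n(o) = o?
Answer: 2302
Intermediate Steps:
K(g, H) = -H (K(g, H) = H + H*(-2) = H - 2*H = -H)
(-15 + 77*29) - K(n(15), 84) = (-15 + 77*29) - (-1)*84 = (-15 + 2233) - 1*(-84) = 2218 + 84 = 2302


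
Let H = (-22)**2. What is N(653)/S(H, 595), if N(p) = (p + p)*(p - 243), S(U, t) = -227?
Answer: -535460/227 ≈ -2358.9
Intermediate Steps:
H = 484
N(p) = 2*p*(-243 + p) (N(p) = (2*p)*(-243 + p) = 2*p*(-243 + p))
N(653)/S(H, 595) = (2*653*(-243 + 653))/(-227) = (2*653*410)*(-1/227) = 535460*(-1/227) = -535460/227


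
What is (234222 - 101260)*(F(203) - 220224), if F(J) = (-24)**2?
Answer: -29204837376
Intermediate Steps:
F(J) = 576
(234222 - 101260)*(F(203) - 220224) = (234222 - 101260)*(576 - 220224) = 132962*(-219648) = -29204837376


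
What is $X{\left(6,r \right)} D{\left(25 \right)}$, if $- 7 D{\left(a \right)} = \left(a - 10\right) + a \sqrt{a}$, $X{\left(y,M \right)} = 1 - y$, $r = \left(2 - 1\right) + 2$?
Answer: $100$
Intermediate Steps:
$r = 3$ ($r = 1 + 2 = 3$)
$D{\left(a \right)} = \frac{10}{7} - \frac{a}{7} - \frac{a^{\frac{3}{2}}}{7}$ ($D{\left(a \right)} = - \frac{\left(a - 10\right) + a \sqrt{a}}{7} = - \frac{\left(-10 + a\right) + a^{\frac{3}{2}}}{7} = - \frac{-10 + a + a^{\frac{3}{2}}}{7} = \frac{10}{7} - \frac{a}{7} - \frac{a^{\frac{3}{2}}}{7}$)
$X{\left(6,r \right)} D{\left(25 \right)} = \left(1 - 6\right) \left(\frac{10}{7} - \frac{25}{7} - \frac{25^{\frac{3}{2}}}{7}\right) = \left(1 - 6\right) \left(\frac{10}{7} - \frac{25}{7} - \frac{125}{7}\right) = - 5 \left(\frac{10}{7} - \frac{25}{7} - \frac{125}{7}\right) = \left(-5\right) \left(-20\right) = 100$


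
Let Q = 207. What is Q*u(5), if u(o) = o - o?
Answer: 0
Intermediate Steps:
u(o) = 0
Q*u(5) = 207*0 = 0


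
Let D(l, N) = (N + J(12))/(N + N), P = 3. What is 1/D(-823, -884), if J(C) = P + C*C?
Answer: 1768/737 ≈ 2.3989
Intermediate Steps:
J(C) = 3 + C**2 (J(C) = 3 + C*C = 3 + C**2)
D(l, N) = (147 + N)/(2*N) (D(l, N) = (N + (3 + 12**2))/(N + N) = (N + (3 + 144))/((2*N)) = (N + 147)*(1/(2*N)) = (147 + N)*(1/(2*N)) = (147 + N)/(2*N))
1/D(-823, -884) = 1/((1/2)*(147 - 884)/(-884)) = 1/((1/2)*(-1/884)*(-737)) = 1/(737/1768) = 1768/737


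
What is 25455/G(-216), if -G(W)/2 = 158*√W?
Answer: 8485*I*√6/3792 ≈ 5.481*I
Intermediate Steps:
G(W) = -316*√W
25455/G(-216) = 25455/((-1896*I*√6)) = 25455*(I*√6/11376) = 8485*I*√6/3792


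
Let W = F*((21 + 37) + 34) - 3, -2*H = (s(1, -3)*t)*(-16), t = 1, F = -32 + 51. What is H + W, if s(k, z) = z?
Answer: 1721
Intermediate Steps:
F = 19
H = -24 (H = -(-3*1)*(-16)/2 = -(-3)*(-16)/2 = -1/2*48 = -24)
W = 1745 (W = 19*((21 + 37) + 34) - 3 = 19*(58 + 34) - 3 = 19*92 - 3 = 1748 - 3 = 1745)
H + W = -24 + 1745 = 1721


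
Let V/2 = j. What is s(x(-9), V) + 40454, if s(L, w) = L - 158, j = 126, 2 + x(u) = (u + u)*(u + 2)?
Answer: 40420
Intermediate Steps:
x(u) = -2 + 2*u*(2 + u) (x(u) = -2 + (u + u)*(u + 2) = -2 + (2*u)*(2 + u) = -2 + 2*u*(2 + u))
V = 252 (V = 2*126 = 252)
s(L, w) = -158 + L
s(x(-9), V) + 40454 = (-158 + (-2 + 2*(-9)² + 4*(-9))) + 40454 = (-158 + (-2 + 2*81 - 36)) + 40454 = (-158 + (-2 + 162 - 36)) + 40454 = (-158 + 124) + 40454 = -34 + 40454 = 40420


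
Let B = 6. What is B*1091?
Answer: 6546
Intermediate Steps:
B*1091 = 6*1091 = 6546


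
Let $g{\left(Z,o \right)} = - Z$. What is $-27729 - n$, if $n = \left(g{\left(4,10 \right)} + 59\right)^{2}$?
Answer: $-30754$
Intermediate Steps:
$n = 3025$ ($n = \left(\left(-1\right) 4 + 59\right)^{2} = \left(-4 + 59\right)^{2} = 55^{2} = 3025$)
$-27729 - n = -27729 - 3025 = -30754$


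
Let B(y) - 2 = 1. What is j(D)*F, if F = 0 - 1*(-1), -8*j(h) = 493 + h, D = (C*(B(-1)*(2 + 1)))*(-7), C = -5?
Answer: -101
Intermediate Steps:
B(y) = 3 (B(y) = 2 + 1 = 3)
D = 315 (D = -15*(2 + 1)*(-7) = -15*3*(-7) = -5*9*(-7) = -45*(-7) = 315)
j(h) = -493/8 - h/8 (j(h) = -(493 + h)/8 = -493/8 - h/8)
F = 1 (F = 0 + 1 = 1)
j(D)*F = (-493/8 - ⅛*315)*1 = (-493/8 - 315/8)*1 = -101*1 = -101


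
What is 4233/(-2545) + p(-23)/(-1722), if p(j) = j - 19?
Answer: -171008/104345 ≈ -1.6389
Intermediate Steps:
p(j) = -19 + j
4233/(-2545) + p(-23)/(-1722) = 4233/(-2545) + (-19 - 23)/(-1722) = 4233*(-1/2545) - 42*(-1/1722) = -4233/2545 + 1/41 = -171008/104345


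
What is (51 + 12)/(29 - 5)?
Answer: 21/8 ≈ 2.6250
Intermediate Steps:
(51 + 12)/(29 - 5) = 63/24 = 63*(1/24) = 21/8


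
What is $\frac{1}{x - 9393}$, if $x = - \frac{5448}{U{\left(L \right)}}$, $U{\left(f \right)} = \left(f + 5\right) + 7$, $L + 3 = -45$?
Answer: $- \frac{3}{27725} \approx -0.00010821$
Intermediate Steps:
$L = -48$ ($L = -3 - 45 = -48$)
$U{\left(f \right)} = 12 + f$ ($U{\left(f \right)} = \left(5 + f\right) + 7 = 12 + f$)
$x = \frac{454}{3}$ ($x = - \frac{5448}{12 - 48} = - \frac{5448}{-36} = \left(-5448\right) \left(- \frac{1}{36}\right) = \frac{454}{3} \approx 151.33$)
$\frac{1}{x - 9393} = \frac{1}{\frac{454}{3} - 9393} = \frac{1}{- \frac{27725}{3}} = - \frac{3}{27725}$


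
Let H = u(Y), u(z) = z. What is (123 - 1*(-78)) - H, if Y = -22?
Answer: 223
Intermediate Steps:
H = -22
(123 - 1*(-78)) - H = (123 - 1*(-78)) - 1*(-22) = (123 + 78) + 22 = 201 + 22 = 223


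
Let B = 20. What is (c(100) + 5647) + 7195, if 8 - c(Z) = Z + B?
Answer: 12730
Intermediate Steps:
c(Z) = -12 - Z (c(Z) = 8 - (Z + 20) = 8 - (20 + Z) = 8 + (-20 - Z) = -12 - Z)
(c(100) + 5647) + 7195 = ((-12 - 1*100) + 5647) + 7195 = ((-12 - 100) + 5647) + 7195 = (-112 + 5647) + 7195 = 5535 + 7195 = 12730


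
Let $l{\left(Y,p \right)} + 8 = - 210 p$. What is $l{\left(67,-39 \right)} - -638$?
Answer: $8820$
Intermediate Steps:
$l{\left(Y,p \right)} = -8 - 210 p$
$l{\left(67,-39 \right)} - -638 = \left(-8 - -8190\right) - -638 = \left(-8 + 8190\right) + 638 = 8182 + 638 = 8820$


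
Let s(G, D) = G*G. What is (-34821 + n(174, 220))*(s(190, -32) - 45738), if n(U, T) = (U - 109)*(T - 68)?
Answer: 240381358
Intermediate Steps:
s(G, D) = G**2
n(U, T) = (-109 + U)*(-68 + T)
(-34821 + n(174, 220))*(s(190, -32) - 45738) = (-34821 + (7412 - 109*220 - 68*174 + 220*174))*(190**2 - 45738) = (-34821 + (7412 - 23980 - 11832 + 38280))*(36100 - 45738) = (-34821 + 9880)*(-9638) = -24941*(-9638) = 240381358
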